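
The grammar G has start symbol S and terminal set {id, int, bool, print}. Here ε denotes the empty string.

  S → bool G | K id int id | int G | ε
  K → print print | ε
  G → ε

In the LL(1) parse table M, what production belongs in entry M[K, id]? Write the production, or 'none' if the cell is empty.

K → ε

FIRST(K) = {ε, print}
FIRST(G) = {ε}
FIRST(S) = {ε, bool, id, int, print}  (via K id int id)
FOLLOW(S) includes $ since S is the start symbol.
FOLLOW(K): in S→K id int id, K is followed by id int id with FIRST {id}. Thus FOLLOW(K) = {id}.
For K → print print: FIRST(print print) = {print}, so it goes in M[K, t] for t ∈ {print}.
For K → ε: FIRST(ε) = {ε}, so it goes in M[K, t] for t ∈ {}; since ε ∈ FIRST, also for every t ∈ FOLLOW(K) = {id}.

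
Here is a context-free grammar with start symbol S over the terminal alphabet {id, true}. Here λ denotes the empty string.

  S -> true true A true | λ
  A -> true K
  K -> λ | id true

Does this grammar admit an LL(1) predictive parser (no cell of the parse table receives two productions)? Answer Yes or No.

FIRST(S) = {λ, true}
FIRST(A) = {true}
FIRST(K) = {λ, id}
FOLLOW(S) = {$}
FOLLOW(A) = {true}
FOLLOW(K) = {true}
Each cell of M receives at most one production.

Yes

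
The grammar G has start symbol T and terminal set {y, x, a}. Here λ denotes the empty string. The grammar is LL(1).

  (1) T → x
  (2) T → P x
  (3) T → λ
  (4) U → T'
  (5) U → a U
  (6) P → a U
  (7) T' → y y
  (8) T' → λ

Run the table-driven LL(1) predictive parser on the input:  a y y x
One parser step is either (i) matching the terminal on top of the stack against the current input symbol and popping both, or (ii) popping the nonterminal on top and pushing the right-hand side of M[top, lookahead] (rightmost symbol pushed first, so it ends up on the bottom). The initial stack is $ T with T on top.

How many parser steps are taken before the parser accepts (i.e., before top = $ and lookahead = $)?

8

     Stack    Input      Action
  1  $ T      a y y x $  expand T → P x
  2  $ x P    a y y x $  expand P → a U
  3  $ x U a  a y y x $  match a
  4  $ x U    y y x $    expand U → T'
  5  $ x T'   y y x $    expand T' → y y
  6  $ x y y  y y x $    match y
  7  $ x y    y x $      match y
  8  $ x      x $        match x
Accept reached after 8 steps.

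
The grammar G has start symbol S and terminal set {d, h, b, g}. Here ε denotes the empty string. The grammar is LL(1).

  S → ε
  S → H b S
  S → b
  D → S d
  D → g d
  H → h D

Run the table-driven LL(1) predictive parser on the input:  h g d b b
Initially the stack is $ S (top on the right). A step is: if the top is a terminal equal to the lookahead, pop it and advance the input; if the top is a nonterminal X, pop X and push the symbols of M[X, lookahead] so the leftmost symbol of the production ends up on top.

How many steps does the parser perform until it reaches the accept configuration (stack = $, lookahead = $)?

9

     Stack      Input        Action
  1  $ S        h g d b b $  expand S → H b S
  2  $ S b H    h g d b b $  expand H → h D
  3  $ S b D h  h g d b b $  match h
  4  $ S b D    g d b b $    expand D → g d
  5  $ S b d g  g d b b $    match g
  6  $ S b d    d b b $      match d
  7  $ S b      b b $        match b
  8  $ S        b $          expand S → b
  9  $ b        b $          match b
Accept reached after 9 steps.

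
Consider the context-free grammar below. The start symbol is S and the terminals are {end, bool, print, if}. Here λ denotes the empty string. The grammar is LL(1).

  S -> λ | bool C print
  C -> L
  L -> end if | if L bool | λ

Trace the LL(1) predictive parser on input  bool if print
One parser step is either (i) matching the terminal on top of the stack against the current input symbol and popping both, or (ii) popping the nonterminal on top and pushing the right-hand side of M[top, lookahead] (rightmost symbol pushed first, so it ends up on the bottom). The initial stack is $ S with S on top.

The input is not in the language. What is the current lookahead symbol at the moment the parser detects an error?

step 1: stack=$ S  input=bool if print $  — expand S -> bool C print
step 2: stack=$ print C bool  input=bool if print $  — match bool
step 3: stack=$ print C  input=if print $  — expand C -> L
step 4: stack=$ print L  input=if print $  — expand L -> if L bool
step 5: stack=$ print bool L if  input=if print $  — match if
step 6: stack=$ print bool L  input=print $  — expand L -> λ
step 7: stack=$ print bool  input=print $  — error: top is terminal bool but lookahead is print

print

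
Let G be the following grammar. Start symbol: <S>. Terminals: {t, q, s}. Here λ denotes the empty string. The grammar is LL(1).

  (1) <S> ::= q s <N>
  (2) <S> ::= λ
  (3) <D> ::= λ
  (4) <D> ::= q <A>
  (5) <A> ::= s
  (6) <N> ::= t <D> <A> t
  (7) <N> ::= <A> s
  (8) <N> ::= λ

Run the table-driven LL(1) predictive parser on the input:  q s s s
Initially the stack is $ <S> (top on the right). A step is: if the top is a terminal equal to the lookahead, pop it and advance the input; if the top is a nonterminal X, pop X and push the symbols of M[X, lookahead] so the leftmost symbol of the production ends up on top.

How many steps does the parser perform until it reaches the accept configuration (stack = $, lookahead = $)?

step 1: stack=$ <S>  input=q s s s $  — expand <S> ::= q s <N>
step 2: stack=$ <N> s q  input=q s s s $  — match q
step 3: stack=$ <N> s  input=s s s $  — match s
step 4: stack=$ <N>  input=s s $  — expand <N> ::= <A> s
step 5: stack=$ s <A>  input=s s $  — expand <A> ::= s
step 6: stack=$ s s  input=s s $  — match s
step 7: stack=$ s  input=s $  — match s
Accept reached after 7 steps.

7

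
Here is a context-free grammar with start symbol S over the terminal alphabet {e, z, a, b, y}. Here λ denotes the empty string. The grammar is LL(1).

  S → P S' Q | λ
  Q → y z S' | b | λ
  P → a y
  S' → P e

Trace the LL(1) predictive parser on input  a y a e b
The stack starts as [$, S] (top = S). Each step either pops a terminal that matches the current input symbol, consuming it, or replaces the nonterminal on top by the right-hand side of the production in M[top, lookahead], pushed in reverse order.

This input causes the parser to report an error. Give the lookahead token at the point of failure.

e

step 1: stack=$ S  input=a y a e b $  — expand S → P S' Q
step 2: stack=$ Q S' P  input=a y a e b $  — expand P → a y
step 3: stack=$ Q S' y a  input=a y a e b $  — match a
step 4: stack=$ Q S' y  input=y a e b $  — match y
step 5: stack=$ Q S'  input=a e b $  — expand S' → P e
step 6: stack=$ Q e P  input=a e b $  — expand P → a y
step 7: stack=$ Q e y a  input=a e b $  — match a
step 8: stack=$ Q e y  input=e b $  — error: top is terminal y but lookahead is e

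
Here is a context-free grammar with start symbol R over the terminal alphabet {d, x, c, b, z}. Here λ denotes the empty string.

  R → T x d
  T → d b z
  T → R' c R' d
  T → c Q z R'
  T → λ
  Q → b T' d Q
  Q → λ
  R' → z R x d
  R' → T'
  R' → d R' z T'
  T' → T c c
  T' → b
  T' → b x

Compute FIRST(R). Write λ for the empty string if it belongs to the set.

{b, c, d, x, z}

FIRST(Q) = {λ, b}
FIRST(R) = {b, c, d, x, z}  (via T x d)
FIRST(T) = {λ, b, c, d, z}  (via R' c R' d)
FIRST(T') = {b, c, d, z}  (via T c c)
FIRST(R') = {b, c, d, z}  (via T')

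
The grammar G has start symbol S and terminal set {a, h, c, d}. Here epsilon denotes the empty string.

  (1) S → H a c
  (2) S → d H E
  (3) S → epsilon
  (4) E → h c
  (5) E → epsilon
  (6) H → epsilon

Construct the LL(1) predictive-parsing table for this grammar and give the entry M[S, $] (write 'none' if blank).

S → epsilon

FIRST(E) = {epsilon, h}
FIRST(H) = {epsilon}
FIRST(S) = {epsilon, a, d}  (via H a c)
FOLLOW(S) includes $ since S is the start symbol.
FOLLOW(S): S appears on no right-hand side. Thus FOLLOW(S) = {$}.
For S → H a c: FIRST(H a c) = {a}, so it goes in M[S, t] for t ∈ {a}.
For S → d H E: FIRST(d H E) = {d}, so it goes in M[S, t] for t ∈ {d}.
For S → epsilon: FIRST(epsilon) = {epsilon}, so it goes in M[S, t] for t ∈ {}; since epsilon ∈ FIRST, also for every t ∈ FOLLOW(S) = {$}.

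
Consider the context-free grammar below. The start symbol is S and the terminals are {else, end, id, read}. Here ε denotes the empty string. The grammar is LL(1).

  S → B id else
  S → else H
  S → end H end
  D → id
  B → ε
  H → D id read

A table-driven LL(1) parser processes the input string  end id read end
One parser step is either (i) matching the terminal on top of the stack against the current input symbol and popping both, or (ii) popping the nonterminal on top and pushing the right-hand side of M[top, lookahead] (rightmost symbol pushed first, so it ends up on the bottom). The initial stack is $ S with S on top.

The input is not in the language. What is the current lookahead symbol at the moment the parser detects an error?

read

     Stack             Input              Action
  1  $ S               end id read end $  expand S → end H end
  2  $ end H end       end id read end $  match end
  3  $ end H           id read end $      expand H → D id read
  4  $ end read id D   id read end $      expand D → id
  5  $ end read id id  id read end $      match id
  6  $ end read id     read end $         error: top is terminal id but lookahead is read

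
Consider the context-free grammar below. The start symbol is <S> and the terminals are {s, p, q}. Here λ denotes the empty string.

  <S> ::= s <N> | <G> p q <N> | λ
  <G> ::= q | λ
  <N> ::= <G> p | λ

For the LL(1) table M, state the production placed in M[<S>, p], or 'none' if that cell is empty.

FIRST(<G>): from <G>::=q we get {q}; from <G>::=λ we get {λ}. So FIRST(<G>) = {λ, q}.
FIRST(<S>): from <S>::=s <N> we get {s}; from <S>::=<G> p q <N> we get {p, q}; from <S>::=λ we get {λ}. So FIRST(<S>) = {λ, p, q, s}.
FIRST(<N>): from <N>::=<G> p we get {p, q}; from <N>::=λ we get {λ}. So FIRST(<N>) = {λ, p, q}.
FOLLOW(<S>) includes $ since <S> is the start symbol.
FOLLOW(<S>): <S> appears on no right-hand side. Thus FOLLOW(<S>) = {$}.
For <S> ::= s <N>: FIRST(s <N>) = {s}, so it goes in M[<S>, t] for t ∈ {s}.
For <S> ::= <G> p q <N>: FIRST(<G> p q <N>) = {p, q}, so it goes in M[<S>, t] for t ∈ {p, q}.
For <S> ::= λ: FIRST(λ) = {λ}, so it goes in M[<S>, t] for t ∈ {}; since λ ∈ FIRST, also for every t ∈ FOLLOW(<S>) = {$}.

<S> ::= <G> p q <N>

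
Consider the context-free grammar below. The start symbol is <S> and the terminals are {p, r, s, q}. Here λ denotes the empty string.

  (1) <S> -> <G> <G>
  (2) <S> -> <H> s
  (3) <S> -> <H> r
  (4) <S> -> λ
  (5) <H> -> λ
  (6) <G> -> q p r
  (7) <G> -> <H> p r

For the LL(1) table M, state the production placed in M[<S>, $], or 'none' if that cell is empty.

FIRST(<H>) = {λ}
FIRST(<G>) = {p, q}  (via <H> p r)
FIRST(<S>) = {λ, p, q, r, s}  (via <G> <G>, <H> s, <H> r)
FOLLOW(<S>) includes $ since <S> is the start symbol.
FOLLOW(<S>): <S> appears on no right-hand side. Thus FOLLOW(<S>) = {$}.
For <S> -> <G> <G>: FIRST(<G> <G>) = {p, q}, so it goes in M[<S>, t] for t ∈ {p, q}.
For <S> -> <H> s: FIRST(<H> s) = {s}, so it goes in M[<S>, t] for t ∈ {s}.
For <S> -> <H> r: FIRST(<H> r) = {r}, so it goes in M[<S>, t] for t ∈ {r}.
For <S> -> λ: FIRST(λ) = {λ}, so it goes in M[<S>, t] for t ∈ {}; since λ ∈ FIRST, also for every t ∈ FOLLOW(<S>) = {$}.

<S> -> λ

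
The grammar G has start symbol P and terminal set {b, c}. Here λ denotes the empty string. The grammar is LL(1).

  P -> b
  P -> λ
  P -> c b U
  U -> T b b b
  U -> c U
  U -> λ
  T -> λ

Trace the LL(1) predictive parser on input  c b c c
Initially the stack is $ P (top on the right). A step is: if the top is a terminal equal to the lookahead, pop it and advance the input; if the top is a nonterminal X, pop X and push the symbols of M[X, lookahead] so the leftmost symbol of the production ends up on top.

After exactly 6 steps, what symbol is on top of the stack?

     Stack    Input      Action
  1  $ P      c b c c $  expand P -> c b U
  2  $ U b c  c b c c $  match c
  3  $ U b    b c c $    match b
  4  $ U      c c $      expand U -> c U
  5  $ U c    c c $      match c
  6  $ U      c $        expand U -> c U
Stack after step 6: $ U c (top = c).

c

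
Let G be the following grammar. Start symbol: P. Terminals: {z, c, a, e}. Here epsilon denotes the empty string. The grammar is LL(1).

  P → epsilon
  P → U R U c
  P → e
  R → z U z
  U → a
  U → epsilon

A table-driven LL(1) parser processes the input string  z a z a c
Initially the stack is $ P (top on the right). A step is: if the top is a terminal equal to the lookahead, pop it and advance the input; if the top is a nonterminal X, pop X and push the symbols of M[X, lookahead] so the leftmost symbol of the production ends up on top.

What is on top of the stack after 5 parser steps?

a

step 1: stack=$ P  input=z a z a c $  — expand P → U R U c
step 2: stack=$ c U R U  input=z a z a c $  — expand U → epsilon
step 3: stack=$ c U R  input=z a z a c $  — expand R → z U z
step 4: stack=$ c U z U z  input=z a z a c $  — match z
step 5: stack=$ c U z U  input=a z a c $  — expand U → a
Stack after step 5: $ c U z a (top = a).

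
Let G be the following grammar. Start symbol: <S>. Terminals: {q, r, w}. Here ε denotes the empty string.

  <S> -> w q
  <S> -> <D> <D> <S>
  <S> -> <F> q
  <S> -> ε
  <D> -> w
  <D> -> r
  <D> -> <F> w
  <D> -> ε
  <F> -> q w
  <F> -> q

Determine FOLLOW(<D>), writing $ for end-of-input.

FIRST(<F>): from <F>->q w we get {q}; from <F>->q we get {q}. So FIRST(<F>) = {q}.
FIRST(<D>): from <D>->w we get {w}; from <D>->r we get {r}; from <D>-><F> w we get {q}; from <D>->ε we get {ε}. So FIRST(<D>) = {ε, q, r, w}.
FIRST(<S>): from <S>->w q we get {w}; from <S>-><D> <D> <S> we get {ε, q, r, w}; from <S>-><F> q we get {q}; from <S>->ε we get {ε}. So FIRST(<S>) = {ε, q, r, w}.
FOLLOW(<S>) includes $ since <S> is the start symbol.
FOLLOW(<S>): in <S>-><D> <D> <S>, the suffix after <S> is empty (adds nothing new). Thus FOLLOW(<S>) = {$}.
FOLLOW(<D>): in <S>-><D> <D> <S> (occurrence 1), <D> is followed by <D> <S> with FIRST {ε, q, r, w}; in <S>-><D> <D> <S> (occurrence 1), the suffix after <D> is nullable, so FOLLOW(<D>) ⊇ FOLLOW(<S>) = {$}; in <S>-><D> <D> <S> (occurrence 2), <D> is followed by <S> with FIRST {ε, q, r, w}; in <S>-><D> <D> <S> (occurrence 2), the suffix after <D> is nullable, so FOLLOW(<D>) ⊇ FOLLOW(<S>) = {$}. Thus FOLLOW(<D>) = {$, q, r, w}.
FOLLOW(<F>): in <S>-><F> q, <F> is followed by q with FIRST {q}; in <D>-><F> w, <F> is followed by w with FIRST {w}. Thus FOLLOW(<F>) = {q, w}.

{$, q, r, w}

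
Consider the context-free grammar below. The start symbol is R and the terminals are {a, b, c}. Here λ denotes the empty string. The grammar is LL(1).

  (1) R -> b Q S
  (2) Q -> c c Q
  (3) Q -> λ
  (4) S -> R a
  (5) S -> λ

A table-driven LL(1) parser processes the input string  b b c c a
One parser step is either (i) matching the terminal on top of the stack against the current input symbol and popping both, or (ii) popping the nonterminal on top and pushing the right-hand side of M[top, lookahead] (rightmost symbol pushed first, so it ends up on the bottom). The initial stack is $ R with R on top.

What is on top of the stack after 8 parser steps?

c

step 1: stack=$ R  input=b b c c a $  — expand R -> b Q S
step 2: stack=$ S Q b  input=b b c c a $  — match b
step 3: stack=$ S Q  input=b c c a $  — expand Q -> λ
step 4: stack=$ S  input=b c c a $  — expand S -> R a
step 5: stack=$ a R  input=b c c a $  — expand R -> b Q S
step 6: stack=$ a S Q b  input=b c c a $  — match b
step 7: stack=$ a S Q  input=c c a $  — expand Q -> c c Q
step 8: stack=$ a S Q c c  input=c c a $  — match c
Stack after step 8: $ a S Q c (top = c).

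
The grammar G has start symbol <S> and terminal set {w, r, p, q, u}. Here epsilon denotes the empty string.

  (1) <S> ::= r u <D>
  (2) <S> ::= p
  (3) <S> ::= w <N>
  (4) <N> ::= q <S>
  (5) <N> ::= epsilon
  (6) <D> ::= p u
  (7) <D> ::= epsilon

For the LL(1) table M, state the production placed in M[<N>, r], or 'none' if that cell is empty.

FIRST(<S>): from <S>::=r u <D> we get {r}; from <S>::=p we get {p}; from <S>::=w <N> we get {w}. So FIRST(<S>) = {p, r, w}.
FIRST(<N>): from <N>::=q <S> we get {q}; from <N>::=epsilon we get {epsilon}. So FIRST(<N>) = {epsilon, q}.
FIRST(<D>): from <D>::=p u we get {p}; from <D>::=epsilon we get {epsilon}. So FIRST(<D>) = {epsilon, p}.
FOLLOW(<S>) includes $ since <S> is the start symbol.
FOLLOW(<S>): in <N>::=q <S>, the suffix after <S> is empty, so FOLLOW(<S>) ⊇ FOLLOW(<N>) = {$}. Thus FOLLOW(<S>) = {$}.
FOLLOW(<N>): in <S>::=w <N>, the suffix after <N> is empty, so FOLLOW(<N>) ⊇ FOLLOW(<S>) = {$}. Thus FOLLOW(<N>) = {$}.
For <N> ::= q <S>: FIRST(q <S>) = {q}, so it goes in M[<N>, t] for t ∈ {q}.
For <N> ::= epsilon: FIRST(epsilon) = {epsilon}, so it goes in M[<N>, t] for t ∈ {}; since epsilon ∈ FIRST, also for every t ∈ FOLLOW(<N>) = {$}.
None of these place a production in M[<N>, r].

none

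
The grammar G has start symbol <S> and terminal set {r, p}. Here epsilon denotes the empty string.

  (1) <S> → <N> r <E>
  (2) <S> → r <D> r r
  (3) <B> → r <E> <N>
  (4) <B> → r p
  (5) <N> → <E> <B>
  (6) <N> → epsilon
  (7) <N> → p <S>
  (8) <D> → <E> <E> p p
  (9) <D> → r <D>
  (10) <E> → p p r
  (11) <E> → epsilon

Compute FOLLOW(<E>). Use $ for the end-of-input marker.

FIRST(<B>) = {r}
FIRST(<E>) = {epsilon, p}
FIRST(<N>) = {epsilon, p, r}  (via <E> <B>)
FIRST(<D>) = {p, r}  (via <E> <E> p p)
FIRST(<S>) = {p, r}  (via <N> r <E>)
FOLLOW(<S>) includes $ since <S> is the start symbol.
FOLLOW(<D>): in <S>→r <D> r r, <D> is followed by r r with FIRST {r}; in <D>→r <D>, the suffix after <D> is empty (adds nothing new). Thus FOLLOW(<D>) = {r}.
FOLLOW(<S>): in <N>→p <S>, the suffix after <S> is empty, so FOLLOW(<S>) ⊇ FOLLOW(<N>) = {r}. Thus FOLLOW(<S>) = {$, r}.
FOLLOW(<B>): in <N>→<E> <B>, the suffix after <B> is empty, so FOLLOW(<B>) ⊇ FOLLOW(<N>) = {r}. Thus FOLLOW(<B>) = {r}.
FOLLOW(<N>): in <S>→<N> r <E>, <N> is followed by r <E> with FIRST {r}; in <B>→r <E> <N>, the suffix after <N> is empty, so FOLLOW(<N>) ⊇ FOLLOW(<B>) = {r}. Thus FOLLOW(<N>) = {r}.
FOLLOW(<E>): in <S>→<N> r <E>, the suffix after <E> is empty, so FOLLOW(<E>) ⊇ FOLLOW(<S>) = {$, r}; in <B>→r <E> <N>, <E> is followed by <N> with FIRST {epsilon, p, r}; in <B>→r <E> <N>, the suffix after <E> is nullable, so FOLLOW(<E>) ⊇ FOLLOW(<B>) = {r}; in <N>→<E> <B>, <E> is followed by <B> with FIRST {r}; in <D>→<E> <E> p p (occurrence 1), <E> is followed by <E> p p with FIRST {p}; in <D>→<E> <E> p p (occurrence 2), <E> is followed by p p with FIRST {p}. Thus FOLLOW(<E>) = {$, p, r}.

{$, p, r}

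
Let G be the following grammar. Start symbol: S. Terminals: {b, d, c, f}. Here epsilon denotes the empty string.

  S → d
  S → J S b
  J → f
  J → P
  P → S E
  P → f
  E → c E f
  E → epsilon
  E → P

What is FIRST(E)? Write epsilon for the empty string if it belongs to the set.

FIRST(S) = {d, f}  (via J S b)
FIRST(P) = {d, f}  (via S E)
FIRST(J) = {d, f}  (via P)
FIRST(E) = {epsilon, c, d, f}  (via P)

{epsilon, c, d, f}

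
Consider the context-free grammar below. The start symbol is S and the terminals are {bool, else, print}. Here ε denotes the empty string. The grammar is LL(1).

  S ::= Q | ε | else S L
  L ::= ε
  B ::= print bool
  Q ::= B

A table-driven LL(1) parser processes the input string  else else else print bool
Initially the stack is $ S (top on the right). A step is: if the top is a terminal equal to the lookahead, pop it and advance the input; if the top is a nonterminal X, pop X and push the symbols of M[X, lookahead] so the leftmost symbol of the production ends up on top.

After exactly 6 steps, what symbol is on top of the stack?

step 1: stack=$ S  input=else else else print bool $  — expand S ::= else S L
step 2: stack=$ L S else  input=else else else print bool $  — match else
step 3: stack=$ L S  input=else else print bool $  — expand S ::= else S L
step 4: stack=$ L L S else  input=else else print bool $  — match else
step 5: stack=$ L L S  input=else print bool $  — expand S ::= else S L
step 6: stack=$ L L L S else  input=else print bool $  — match else
Stack after step 6: $ L L L S (top = S).

S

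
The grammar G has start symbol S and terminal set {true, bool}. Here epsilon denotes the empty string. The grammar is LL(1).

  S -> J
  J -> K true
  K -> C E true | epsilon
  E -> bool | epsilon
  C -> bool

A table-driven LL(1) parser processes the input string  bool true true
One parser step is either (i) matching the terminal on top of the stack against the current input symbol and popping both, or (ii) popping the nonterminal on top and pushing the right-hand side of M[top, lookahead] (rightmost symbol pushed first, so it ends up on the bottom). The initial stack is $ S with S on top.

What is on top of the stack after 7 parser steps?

true

     Stack               Input             Action
  1  $ S                 bool true true $  expand S -> J
  2  $ J                 bool true true $  expand J -> K true
  3  $ true K            bool true true $  expand K -> C E true
  4  $ true true E C     bool true true $  expand C -> bool
  5  $ true true E bool  bool true true $  match bool
  6  $ true true E       true true $       expand E -> epsilon
  7  $ true true         true true $       match true
Stack after step 7: $ true (top = true).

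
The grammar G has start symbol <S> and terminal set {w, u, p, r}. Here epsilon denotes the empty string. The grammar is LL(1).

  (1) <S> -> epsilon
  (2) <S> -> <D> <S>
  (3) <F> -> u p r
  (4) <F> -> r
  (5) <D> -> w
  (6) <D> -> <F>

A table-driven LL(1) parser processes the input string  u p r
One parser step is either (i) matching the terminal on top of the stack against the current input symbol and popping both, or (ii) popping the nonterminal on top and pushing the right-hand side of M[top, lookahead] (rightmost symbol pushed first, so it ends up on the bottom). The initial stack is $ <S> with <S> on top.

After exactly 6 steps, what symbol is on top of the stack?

step 1: stack=$ <S>  input=u p r $  — expand <S> -> <D> <S>
step 2: stack=$ <S> <D>  input=u p r $  — expand <D> -> <F>
step 3: stack=$ <S> <F>  input=u p r $  — expand <F> -> u p r
step 4: stack=$ <S> r p u  input=u p r $  — match u
step 5: stack=$ <S> r p  input=p r $  — match p
step 6: stack=$ <S> r  input=r $  — match r
Stack after step 6: $ <S> (top = <S>).

<S>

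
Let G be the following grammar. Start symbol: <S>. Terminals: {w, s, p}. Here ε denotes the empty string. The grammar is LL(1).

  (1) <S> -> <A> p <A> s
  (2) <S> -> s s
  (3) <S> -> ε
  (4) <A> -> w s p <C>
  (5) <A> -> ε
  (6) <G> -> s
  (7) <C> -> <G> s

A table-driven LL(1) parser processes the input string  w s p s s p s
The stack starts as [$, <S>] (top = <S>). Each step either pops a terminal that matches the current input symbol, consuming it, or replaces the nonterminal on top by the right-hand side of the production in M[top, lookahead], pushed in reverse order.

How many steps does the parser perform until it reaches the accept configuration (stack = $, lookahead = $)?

12

step 1: stack=$ <S>  input=w s p s s p s $  — expand <S> -> <A> p <A> s
step 2: stack=$ s <A> p <A>  input=w s p s s p s $  — expand <A> -> w s p <C>
step 3: stack=$ s <A> p <C> p s w  input=w s p s s p s $  — match w
step 4: stack=$ s <A> p <C> p s  input=s p s s p s $  — match s
step 5: stack=$ s <A> p <C> p  input=p s s p s $  — match p
step 6: stack=$ s <A> p <C>  input=s s p s $  — expand <C> -> <G> s
step 7: stack=$ s <A> p s <G>  input=s s p s $  — expand <G> -> s
step 8: stack=$ s <A> p s s  input=s s p s $  — match s
step 9: stack=$ s <A> p s  input=s p s $  — match s
step 10: stack=$ s <A> p  input=p s $  — match p
step 11: stack=$ s <A>  input=s $  — expand <A> -> ε
step 12: stack=$ s  input=s $  — match s
Accept reached after 12 steps.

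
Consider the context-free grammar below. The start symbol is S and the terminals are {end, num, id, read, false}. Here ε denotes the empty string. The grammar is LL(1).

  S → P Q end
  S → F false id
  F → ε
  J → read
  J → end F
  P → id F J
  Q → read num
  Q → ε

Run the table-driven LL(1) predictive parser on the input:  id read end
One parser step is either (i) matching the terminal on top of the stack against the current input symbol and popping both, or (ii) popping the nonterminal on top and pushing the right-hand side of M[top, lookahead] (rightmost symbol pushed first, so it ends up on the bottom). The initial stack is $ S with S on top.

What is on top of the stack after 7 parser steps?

     Stack           Input          Action
  1  $ S             id read end $  expand S → P Q end
  2  $ end Q P       id read end $  expand P → id F J
  3  $ end Q J F id  id read end $  match id
  4  $ end Q J F     read end $     expand F → ε
  5  $ end Q J       read end $     expand J → read
  6  $ end Q read    read end $     match read
  7  $ end Q         end $          expand Q → ε
Stack after step 7: $ end (top = end).

end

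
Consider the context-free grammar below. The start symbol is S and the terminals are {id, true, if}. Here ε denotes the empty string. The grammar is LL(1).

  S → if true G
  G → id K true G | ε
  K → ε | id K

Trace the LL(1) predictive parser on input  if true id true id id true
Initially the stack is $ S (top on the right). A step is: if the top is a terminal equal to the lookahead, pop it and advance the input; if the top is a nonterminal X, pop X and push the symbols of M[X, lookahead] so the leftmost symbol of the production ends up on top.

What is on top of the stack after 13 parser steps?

      Stack          Input                         Action
   1  $ S            if true id true id id true $  expand S → if true G
   2  $ G true if    if true id true id id true $  match if
   3  $ G true       true id true id id true $     match true
   4  $ G            id true id id true $          expand G → id K true G
   5  $ G true K id  id true id id true $          match id
   6  $ G true K     true id id true $             expand K → ε
   7  $ G true       true id id true $             match true
   8  $ G            id id true $                  expand G → id K true G
   9  $ G true K id  id id true $                  match id
  10  $ G true K     id true $                     expand K → id K
  11  $ G true K id  id true $                     match id
  12  $ G true K     true $                        expand K → ε
  13  $ G true       true $                        match true
Stack after step 13: $ G (top = G).

G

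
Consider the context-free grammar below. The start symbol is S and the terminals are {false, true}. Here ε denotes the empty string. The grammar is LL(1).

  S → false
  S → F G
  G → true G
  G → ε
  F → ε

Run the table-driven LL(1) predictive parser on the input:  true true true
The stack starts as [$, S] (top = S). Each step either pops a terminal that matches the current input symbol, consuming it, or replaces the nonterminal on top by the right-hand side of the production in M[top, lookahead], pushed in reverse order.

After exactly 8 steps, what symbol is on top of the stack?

G

     Stack     Input             Action
  1  $ S       true true true $  expand S → F G
  2  $ G F     true true true $  expand F → ε
  3  $ G       true true true $  expand G → true G
  4  $ G true  true true true $  match true
  5  $ G       true true $       expand G → true G
  6  $ G true  true true $       match true
  7  $ G       true $            expand G → true G
  8  $ G true  true $            match true
Stack after step 8: $ G (top = G).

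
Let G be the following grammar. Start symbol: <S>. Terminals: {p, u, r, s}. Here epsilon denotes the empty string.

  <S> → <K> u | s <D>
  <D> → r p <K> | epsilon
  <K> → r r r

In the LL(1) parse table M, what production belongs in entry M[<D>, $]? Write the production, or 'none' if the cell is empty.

<D> → epsilon

FIRST(<D>) = {epsilon, r}
FIRST(<K>) = {r}
FIRST(<S>) = {r, s}  (via <K> u)
FOLLOW(<S>) includes $ since <S> is the start symbol.
FOLLOW(<S>): <S> appears on no right-hand side. Thus FOLLOW(<S>) = {$}.
FOLLOW(<D>): in <S>→s <D>, the suffix after <D> is empty, so FOLLOW(<D>) ⊇ FOLLOW(<S>) = {$}. Thus FOLLOW(<D>) = {$}.
For <D> → r p <K>: FIRST(r p <K>) = {r}, so it goes in M[<D>, t] for t ∈ {r}.
For <D> → epsilon: FIRST(epsilon) = {epsilon}, so it goes in M[<D>, t] for t ∈ {}; since epsilon ∈ FIRST, also for every t ∈ FOLLOW(<D>) = {$}.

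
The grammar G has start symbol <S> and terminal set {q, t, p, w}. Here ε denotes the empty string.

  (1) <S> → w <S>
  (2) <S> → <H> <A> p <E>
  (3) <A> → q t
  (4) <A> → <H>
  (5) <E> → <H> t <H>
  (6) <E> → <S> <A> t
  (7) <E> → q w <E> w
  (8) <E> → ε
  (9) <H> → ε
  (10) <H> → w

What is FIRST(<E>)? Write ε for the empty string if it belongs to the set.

FIRST(<H>): from <H>→ε we get {ε}; from <H>→w we get {w}. So FIRST(<H>) = {ε, w}.
FIRST(<A>): from <A>→q t we get {q}; from <A>→<H> we get {ε, w}. So FIRST(<A>) = {ε, q, w}.
FIRST(<S>): from <S>→w <S> we get {w}; from <S>→<H> <A> p <E> we get {p, q, w}. So FIRST(<S>) = {p, q, w}.
FIRST(<E>): from <E>→<H> t <H> we get {t, w}; from <E>→<S> <A> t we get {p, q, w}; from <E>→q w <E> w we get {q}; from <E>→ε we get {ε}. So FIRST(<E>) = {ε, p, q, t, w}.

{ε, p, q, t, w}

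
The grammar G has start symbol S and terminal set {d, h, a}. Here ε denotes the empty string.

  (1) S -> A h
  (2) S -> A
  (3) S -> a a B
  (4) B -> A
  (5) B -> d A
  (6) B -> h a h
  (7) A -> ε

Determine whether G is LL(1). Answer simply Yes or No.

Yes

FIRST(S) = {ε, a, h}
FIRST(B) = {ε, d, h}
FIRST(A) = {ε}
FOLLOW(S) = {$}
FOLLOW(B) = {$}
FOLLOW(A) = {$, h}
Each cell of M receives at most one production.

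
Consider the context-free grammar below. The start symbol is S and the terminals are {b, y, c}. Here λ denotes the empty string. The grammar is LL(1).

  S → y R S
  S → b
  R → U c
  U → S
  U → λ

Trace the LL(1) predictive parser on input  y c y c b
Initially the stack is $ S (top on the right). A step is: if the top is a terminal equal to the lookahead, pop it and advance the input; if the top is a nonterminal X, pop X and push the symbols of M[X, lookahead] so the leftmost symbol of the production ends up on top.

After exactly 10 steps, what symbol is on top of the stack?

S

      Stack    Input        Action
   1  $ S      y c y c b $  expand S → y R S
   2  $ S R y  y c y c b $  match y
   3  $ S R    c y c b $    expand R → U c
   4  $ S c U  c y c b $    expand U → λ
   5  $ S c    c y c b $    match c
   6  $ S      y c b $      expand S → y R S
   7  $ S R y  y c b $      match y
   8  $ S R    c b $        expand R → U c
   9  $ S c U  c b $        expand U → λ
  10  $ S c    c b $        match c
Stack after step 10: $ S (top = S).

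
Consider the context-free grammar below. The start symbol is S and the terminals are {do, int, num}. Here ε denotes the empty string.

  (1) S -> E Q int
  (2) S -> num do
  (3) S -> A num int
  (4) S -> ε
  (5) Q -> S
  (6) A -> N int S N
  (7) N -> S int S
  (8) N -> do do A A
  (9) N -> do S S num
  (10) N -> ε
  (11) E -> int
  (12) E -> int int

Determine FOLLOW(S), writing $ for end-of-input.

{$, do, int, num}

FIRST(E) = {int}
FIRST(S) = {ε, do, int, num}  (via E Q int, A num int)
FIRST(Q) = {ε, do, int, num}  (via S)
FIRST(N) = {ε, do, int, num}  (via S int S)
FIRST(A) = {do, int, num}  (via N int S N)
FOLLOW(S) includes $ since S is the start symbol.
FOLLOW(Q): in S->E Q int, Q is followed by int with FIRST {int}. Thus FOLLOW(Q) = {int}.
FOLLOW(E): in S->E Q int, E is followed by Q int with FIRST {do, int, num}. Thus FOLLOW(E) = {do, int, num}.
FOLLOW(S): in Q->S, the suffix after S is empty, so FOLLOW(S) ⊇ FOLLOW(Q) = {int}; in A->N int S N, S is followed by N with FIRST {ε, do, int, num}; in A->N int S N, the suffix after S is nullable, so FOLLOW(S) ⊇ FOLLOW(A) = {do, int, num}; in N->S int S (occurrence 1), S is followed by int S with FIRST {int}; in N->S int S (occurrence 2), the suffix after S is empty, so FOLLOW(S) ⊇ FOLLOW(N) = {do, int, num}; in N->do S S num (occurrence 1), S is followed by S num with FIRST {do, int, num}; in N->do S S num (occurrence 2), S is followed by num with FIRST {num}. Thus FOLLOW(S) = {$, do, int, num}.
FOLLOW(A): in S->A num int, A is followed by num int with FIRST {num}; in N->do do A A (occurrence 1), A is followed by A with FIRST {do, int, num}; in N->do do A A (occurrence 2), the suffix after A is empty, so FOLLOW(A) ⊇ FOLLOW(N) = {do, int, num}. Thus FOLLOW(A) = {do, int, num}.
FOLLOW(N): in A->N int S N (occurrence 1), N is followed by int S N with FIRST {int}; in A->N int S N (occurrence 2), the suffix after N is empty, so FOLLOW(N) ⊇ FOLLOW(A) = {do, int, num}. Thus FOLLOW(N) = {do, int, num}.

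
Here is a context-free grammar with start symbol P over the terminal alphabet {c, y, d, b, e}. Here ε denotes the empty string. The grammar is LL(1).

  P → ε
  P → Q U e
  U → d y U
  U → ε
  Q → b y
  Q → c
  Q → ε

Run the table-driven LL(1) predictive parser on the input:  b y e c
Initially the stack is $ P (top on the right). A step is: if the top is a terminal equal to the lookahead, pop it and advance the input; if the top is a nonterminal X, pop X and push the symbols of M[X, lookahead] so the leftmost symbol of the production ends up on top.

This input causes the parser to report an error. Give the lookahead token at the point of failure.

c

     Stack      Input      Action
  1  $ P        b y e c $  expand P → Q U e
  2  $ e U Q    b y e c $  expand Q → b y
  3  $ e U y b  b y e c $  match b
  4  $ e U y    y e c $    match y
  5  $ e U      e c $      expand U → ε
  6  $ e        e c $      match e
  7  $          c $        error: stack empty but input remains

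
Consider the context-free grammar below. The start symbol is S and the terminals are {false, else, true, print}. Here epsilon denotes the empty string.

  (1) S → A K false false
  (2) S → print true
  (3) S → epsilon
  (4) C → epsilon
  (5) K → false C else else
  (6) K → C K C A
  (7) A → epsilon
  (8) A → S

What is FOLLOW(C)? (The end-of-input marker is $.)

{else, false, print}

FIRST(C): from C→epsilon we get {epsilon}. So FIRST(C) = {epsilon}.
FIRST(K): from K→false C else else we get {false}; from K→C K C A we get {false}. So FIRST(K) = {false}.
FIRST(S): from S→A K false false we get {false, print}; from S→print true we get {print}; from S→epsilon we get {epsilon}. So FIRST(S) = {epsilon, false, print}.
FIRST(A): from A→epsilon we get {epsilon}; from A→S we get {epsilon, false, print}. So FIRST(A) = {epsilon, false, print}.
FOLLOW(S) includes $ since S is the start symbol.
FOLLOW(K): in S→A K false false, K is followed by false false with FIRST {false}; in K→C K C A, K is followed by C A with FIRST {epsilon, false, print}; in K→C K C A, the suffix after K is nullable (adds nothing new). Thus FOLLOW(K) = {false, print}.
FOLLOW(C): in K→false C else else, C is followed by else else with FIRST {else}; in K→C K C A (occurrence 1), C is followed by K C A with FIRST {false}; in K→C K C A (occurrence 2), C is followed by A with FIRST {epsilon, false, print}; in K→C K C A (occurrence 2), the suffix after C is nullable, so FOLLOW(C) ⊇ FOLLOW(K) = {false, print}. Thus FOLLOW(C) = {else, false, print}.
FOLLOW(A): in S→A K false false, A is followed by K false false with FIRST {false}; in K→C K C A, the suffix after A is empty, so FOLLOW(A) ⊇ FOLLOW(K) = {false, print}. Thus FOLLOW(A) = {false, print}.
FOLLOW(S): in A→S, the suffix after S is empty, so FOLLOW(S) ⊇ FOLLOW(A) = {false, print}. Thus FOLLOW(S) = {$, false, print}.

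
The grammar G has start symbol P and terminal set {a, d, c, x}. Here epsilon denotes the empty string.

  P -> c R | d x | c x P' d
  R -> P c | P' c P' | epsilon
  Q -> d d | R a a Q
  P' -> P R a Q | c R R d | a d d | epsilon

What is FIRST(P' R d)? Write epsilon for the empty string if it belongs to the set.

{a, c, d}

FIRST(P): from P->c R we get {c}; from P->d x we get {d}; from P->c x P' d we get {c}. So FIRST(P) = {c, d}.
FIRST(P'): from P'->P R a Q we get {c, d}; from P'->c R R d we get {c}; from P'->a d d we get {a}; from P'->epsilon we get {epsilon}. So FIRST(P') = {epsilon, a, c, d}.
FIRST(R): from R->P c we get {c, d}; from R->P' c P' we get {a, c, d}; from R->epsilon we get {epsilon}. So FIRST(R) = {epsilon, a, c, d}.
FIRST(Q): from Q->d d we get {d}; from Q->R a a Q we get {a, c, d}. So FIRST(Q) = {a, c, d}.
FIRST(P' R d): take FIRST of each symbol in turn, carrying on past any symbol whose FIRST contains epsilon; result {a, c, d}.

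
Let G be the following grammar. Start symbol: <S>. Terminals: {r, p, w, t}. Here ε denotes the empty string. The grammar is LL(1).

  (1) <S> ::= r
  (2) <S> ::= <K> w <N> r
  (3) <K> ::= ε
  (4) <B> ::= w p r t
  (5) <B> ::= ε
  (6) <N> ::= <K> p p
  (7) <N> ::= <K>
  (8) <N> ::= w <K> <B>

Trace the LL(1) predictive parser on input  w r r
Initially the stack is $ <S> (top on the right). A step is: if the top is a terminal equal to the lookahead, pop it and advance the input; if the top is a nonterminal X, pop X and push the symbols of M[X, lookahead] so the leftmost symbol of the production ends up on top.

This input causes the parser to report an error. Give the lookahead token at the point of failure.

step 1: stack=$ <S>  input=w r r $  — expand <S> ::= <K> w <N> r
step 2: stack=$ r <N> w <K>  input=w r r $  — expand <K> ::= ε
step 3: stack=$ r <N> w  input=w r r $  — match w
step 4: stack=$ r <N>  input=r r $  — expand <N> ::= <K>
step 5: stack=$ r <K>  input=r r $  — expand <K> ::= ε
step 6: stack=$ r  input=r r $  — match r
step 7: stack=$  input=r $  — error: stack empty but input remains

r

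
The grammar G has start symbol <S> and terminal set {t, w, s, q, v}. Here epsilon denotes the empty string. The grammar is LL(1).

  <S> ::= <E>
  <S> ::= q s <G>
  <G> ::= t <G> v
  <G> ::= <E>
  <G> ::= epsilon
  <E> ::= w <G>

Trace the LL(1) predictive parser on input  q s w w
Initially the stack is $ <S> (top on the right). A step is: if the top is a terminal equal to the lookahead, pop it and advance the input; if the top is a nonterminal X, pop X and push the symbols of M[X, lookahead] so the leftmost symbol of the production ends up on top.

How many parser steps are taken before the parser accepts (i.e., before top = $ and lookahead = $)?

step 1: stack=$ <S>  input=q s w w $  — expand <S> ::= q s <G>
step 2: stack=$ <G> s q  input=q s w w $  — match q
step 3: stack=$ <G> s  input=s w w $  — match s
step 4: stack=$ <G>  input=w w $  — expand <G> ::= <E>
step 5: stack=$ <E>  input=w w $  — expand <E> ::= w <G>
step 6: stack=$ <G> w  input=w w $  — match w
step 7: stack=$ <G>  input=w $  — expand <G> ::= <E>
step 8: stack=$ <E>  input=w $  — expand <E> ::= w <G>
step 9: stack=$ <G> w  input=w $  — match w
step 10: stack=$ <G>  input=$  — expand <G> ::= epsilon
Accept reached after 10 steps.

10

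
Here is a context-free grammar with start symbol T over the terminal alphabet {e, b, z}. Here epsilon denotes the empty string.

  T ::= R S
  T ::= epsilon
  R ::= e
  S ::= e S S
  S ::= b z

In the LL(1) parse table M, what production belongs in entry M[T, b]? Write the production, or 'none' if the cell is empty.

none

FIRST(R) = {e}
FIRST(S) = {b, e}
FIRST(T) = {epsilon, e}  (via R S)
FOLLOW(T) includes $ since T is the start symbol.
FOLLOW(T): T appears on no right-hand side. Thus FOLLOW(T) = {$}.
For T ::= R S: FIRST(R S) = {e}, so it goes in M[T, t] for t ∈ {e}.
For T ::= epsilon: FIRST(epsilon) = {epsilon}, so it goes in M[T, t] for t ∈ {}; since epsilon ∈ FIRST, also for every t ∈ FOLLOW(T) = {$}.
None of these place a production in M[T, b].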